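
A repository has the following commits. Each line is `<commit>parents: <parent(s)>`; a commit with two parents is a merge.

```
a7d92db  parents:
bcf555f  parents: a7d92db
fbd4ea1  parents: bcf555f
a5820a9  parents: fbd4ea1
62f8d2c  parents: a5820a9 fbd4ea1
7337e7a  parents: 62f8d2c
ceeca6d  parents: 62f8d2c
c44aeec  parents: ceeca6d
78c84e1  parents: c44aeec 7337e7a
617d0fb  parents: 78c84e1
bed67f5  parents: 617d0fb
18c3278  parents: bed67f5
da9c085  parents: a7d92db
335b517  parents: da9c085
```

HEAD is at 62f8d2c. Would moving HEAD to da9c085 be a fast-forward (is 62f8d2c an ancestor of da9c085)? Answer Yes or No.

A fast-forward from 62f8d2c to da9c085 is possible iff 62f8d2c is an ancestor of da9c085.
Ancestors of da9c085: {a7d92db, da9c085}.
62f8d2c is not among them, so fast-forward is not possible.

No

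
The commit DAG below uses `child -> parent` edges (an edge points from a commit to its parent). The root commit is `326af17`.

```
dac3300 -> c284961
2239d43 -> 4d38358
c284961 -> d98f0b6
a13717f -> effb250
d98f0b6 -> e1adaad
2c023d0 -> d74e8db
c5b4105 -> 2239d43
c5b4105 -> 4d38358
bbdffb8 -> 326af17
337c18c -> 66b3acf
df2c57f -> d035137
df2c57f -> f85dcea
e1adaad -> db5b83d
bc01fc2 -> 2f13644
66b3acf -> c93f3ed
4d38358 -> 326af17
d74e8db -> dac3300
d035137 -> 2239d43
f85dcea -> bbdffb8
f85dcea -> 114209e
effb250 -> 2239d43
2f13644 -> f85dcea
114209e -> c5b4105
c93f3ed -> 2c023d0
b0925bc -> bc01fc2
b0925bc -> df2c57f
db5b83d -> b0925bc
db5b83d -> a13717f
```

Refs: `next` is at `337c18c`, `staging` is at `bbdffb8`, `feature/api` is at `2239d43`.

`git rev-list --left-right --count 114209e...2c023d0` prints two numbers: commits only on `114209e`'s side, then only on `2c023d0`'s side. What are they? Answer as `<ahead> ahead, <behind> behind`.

0 ahead, 16 behind

Reachable from 114209e: {114209e, 2239d43, 326af17, 4d38358, c5b4105}.
Reachable from 2c023d0: {114209e, 2239d43, 2c023d0, 2f13644, 326af17, 4d38358, a13717f, b0925bc, bbdffb8, bc01fc2, c284961, c5b4105, d035137, d74e8db, d98f0b6, dac3300, db5b83d, df2c57f, e1adaad, effb250, f85dcea}.
Only in 114209e's history (ahead): {} — 0.
Only in 2c023d0's history (behind): {2c023d0, 2f13644, a13717f, b0925bc, bbdffb8, bc01fc2, c284961, d035137, d74e8db, d98f0b6, dac3300, db5b83d, df2c57f, e1adaad, effb250, f85dcea} — 16.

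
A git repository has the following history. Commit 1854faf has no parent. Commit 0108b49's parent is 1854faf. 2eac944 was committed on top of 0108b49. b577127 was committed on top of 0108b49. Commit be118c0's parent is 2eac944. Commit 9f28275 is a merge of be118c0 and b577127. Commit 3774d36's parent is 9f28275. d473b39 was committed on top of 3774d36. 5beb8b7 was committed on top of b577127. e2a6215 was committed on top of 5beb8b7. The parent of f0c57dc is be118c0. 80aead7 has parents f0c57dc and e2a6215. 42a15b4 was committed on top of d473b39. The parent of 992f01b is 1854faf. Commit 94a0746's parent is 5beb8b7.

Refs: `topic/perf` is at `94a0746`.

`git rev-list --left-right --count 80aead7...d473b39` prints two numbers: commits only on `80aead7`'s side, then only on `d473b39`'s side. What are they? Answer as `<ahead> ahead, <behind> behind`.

Reachable from 80aead7: {0108b49, 1854faf, 2eac944, 5beb8b7, 80aead7, b577127, be118c0, e2a6215, f0c57dc}.
Reachable from d473b39: {0108b49, 1854faf, 2eac944, 3774d36, 9f28275, b577127, be118c0, d473b39}.
Only in 80aead7's history (ahead): {5beb8b7, 80aead7, e2a6215, f0c57dc} — 4.
Only in d473b39's history (behind): {3774d36, 9f28275, d473b39} — 3.

4 ahead, 3 behind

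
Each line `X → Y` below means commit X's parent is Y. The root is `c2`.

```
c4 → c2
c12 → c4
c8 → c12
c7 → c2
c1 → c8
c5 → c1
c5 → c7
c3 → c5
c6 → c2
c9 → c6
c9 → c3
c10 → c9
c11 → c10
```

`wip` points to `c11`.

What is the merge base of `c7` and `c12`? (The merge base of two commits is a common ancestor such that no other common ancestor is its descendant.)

Ancestors of c7: {c2, c7}.
Ancestors of c12: {c12, c2, c4}.
Common ancestors: {c2}.
The only common ancestor is c2, so it is the merge base.

c2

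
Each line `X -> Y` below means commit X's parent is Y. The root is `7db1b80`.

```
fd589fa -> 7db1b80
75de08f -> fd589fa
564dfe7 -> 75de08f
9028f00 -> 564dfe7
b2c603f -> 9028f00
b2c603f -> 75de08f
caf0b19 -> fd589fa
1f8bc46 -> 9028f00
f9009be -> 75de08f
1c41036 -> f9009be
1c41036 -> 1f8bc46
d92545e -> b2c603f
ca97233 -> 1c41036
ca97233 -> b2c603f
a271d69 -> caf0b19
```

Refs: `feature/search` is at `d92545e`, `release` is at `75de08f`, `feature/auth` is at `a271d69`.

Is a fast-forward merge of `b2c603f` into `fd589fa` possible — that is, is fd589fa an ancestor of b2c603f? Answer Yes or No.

A fast-forward from fd589fa to b2c603f is possible iff fd589fa is an ancestor of b2c603f.
Ancestors of b2c603f: {564dfe7, 75de08f, 7db1b80, 9028f00, b2c603f, fd589fa}.
fd589fa is among them, so fast-forward is possible.

Yes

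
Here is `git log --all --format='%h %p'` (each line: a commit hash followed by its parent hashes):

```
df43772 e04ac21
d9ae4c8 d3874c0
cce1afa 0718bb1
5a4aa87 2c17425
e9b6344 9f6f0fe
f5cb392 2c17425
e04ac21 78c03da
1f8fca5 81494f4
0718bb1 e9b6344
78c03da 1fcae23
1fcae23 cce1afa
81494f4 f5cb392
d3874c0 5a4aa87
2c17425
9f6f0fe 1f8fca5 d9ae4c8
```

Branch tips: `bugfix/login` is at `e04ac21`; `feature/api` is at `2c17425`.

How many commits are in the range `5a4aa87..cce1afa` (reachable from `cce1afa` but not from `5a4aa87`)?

9

Reachable from cce1afa: {0718bb1, 1f8fca5, 2c17425, 5a4aa87, 81494f4, 9f6f0fe, cce1afa, d3874c0, d9ae4c8, e9b6344, f5cb392}.
Reachable from 5a4aa87: {2c17425, 5a4aa87}.
In cce1afa's history but not 5a4aa87's: {0718bb1, 1f8fca5, 81494f4, 9f6f0fe, cce1afa, d3874c0, d9ae4c8, e9b6344, f5cb392} — 9 commits.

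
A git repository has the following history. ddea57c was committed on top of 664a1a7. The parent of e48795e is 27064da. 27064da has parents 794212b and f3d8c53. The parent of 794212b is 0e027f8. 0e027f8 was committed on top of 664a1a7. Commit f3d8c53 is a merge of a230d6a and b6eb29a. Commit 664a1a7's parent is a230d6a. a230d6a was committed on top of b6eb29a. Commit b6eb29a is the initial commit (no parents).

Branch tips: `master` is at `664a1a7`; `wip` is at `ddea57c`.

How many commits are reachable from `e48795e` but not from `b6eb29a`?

Reachable from e48795e: {0e027f8, 27064da, 664a1a7, 794212b, a230d6a, b6eb29a, e48795e, f3d8c53}.
Reachable from b6eb29a: {b6eb29a}.
In e48795e's history but not b6eb29a's: {0e027f8, 27064da, 664a1a7, 794212b, a230d6a, e48795e, f3d8c53} — 7 commits.

7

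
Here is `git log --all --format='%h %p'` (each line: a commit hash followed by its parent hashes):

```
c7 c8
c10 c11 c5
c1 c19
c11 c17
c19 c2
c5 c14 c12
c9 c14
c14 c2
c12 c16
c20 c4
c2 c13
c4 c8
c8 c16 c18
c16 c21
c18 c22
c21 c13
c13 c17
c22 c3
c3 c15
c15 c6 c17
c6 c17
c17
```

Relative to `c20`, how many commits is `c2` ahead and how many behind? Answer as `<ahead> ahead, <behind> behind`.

Reachable from c2: {c13, c17, c2}.
Reachable from c20: {c13, c15, c16, c17, c18, c20, c21, c22, c3, c4, c6, c8}.
Only in c2's history (ahead): {c2} — 1.
Only in c20's history (behind): {c15, c16, c18, c20, c21, c22, c3, c4, c6, c8} — 10.

1 ahead, 10 behind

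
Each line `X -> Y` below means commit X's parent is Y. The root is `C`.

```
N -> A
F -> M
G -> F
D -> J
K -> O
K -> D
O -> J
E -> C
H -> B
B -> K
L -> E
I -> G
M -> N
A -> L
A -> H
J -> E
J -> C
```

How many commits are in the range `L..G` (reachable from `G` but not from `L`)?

Reachable from G: {A, B, C, D, E, F, G, H, J, K, L, M, N, O}.
Reachable from L: {C, E, L}.
In G's history but not L's: {A, B, D, F, G, H, J, K, M, N, O} — 11 commits.

11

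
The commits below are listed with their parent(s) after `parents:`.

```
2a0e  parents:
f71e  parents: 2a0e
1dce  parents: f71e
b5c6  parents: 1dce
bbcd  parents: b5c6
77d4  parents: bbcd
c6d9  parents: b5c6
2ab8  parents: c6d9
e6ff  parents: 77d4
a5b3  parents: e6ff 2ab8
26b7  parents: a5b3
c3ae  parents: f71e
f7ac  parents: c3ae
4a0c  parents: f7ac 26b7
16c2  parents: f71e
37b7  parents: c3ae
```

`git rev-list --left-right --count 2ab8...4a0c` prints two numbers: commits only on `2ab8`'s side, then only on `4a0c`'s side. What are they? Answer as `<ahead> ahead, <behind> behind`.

0 ahead, 8 behind

Reachable from 2ab8: {1dce, 2a0e, 2ab8, b5c6, c6d9, f71e}.
Reachable from 4a0c: {1dce, 26b7, 2a0e, 2ab8, 4a0c, 77d4, a5b3, b5c6, bbcd, c3ae, c6d9, e6ff, f71e, f7ac}.
Only in 2ab8's history (ahead): {} — 0.
Only in 4a0c's history (behind): {26b7, 4a0c, 77d4, a5b3, bbcd, c3ae, e6ff, f7ac} — 8.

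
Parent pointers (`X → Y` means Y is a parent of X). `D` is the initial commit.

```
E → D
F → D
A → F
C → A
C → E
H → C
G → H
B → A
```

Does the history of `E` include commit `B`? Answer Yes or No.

Ancestors of E: {D, E}.
B is not in that set, so it is not an ancestor of E.

No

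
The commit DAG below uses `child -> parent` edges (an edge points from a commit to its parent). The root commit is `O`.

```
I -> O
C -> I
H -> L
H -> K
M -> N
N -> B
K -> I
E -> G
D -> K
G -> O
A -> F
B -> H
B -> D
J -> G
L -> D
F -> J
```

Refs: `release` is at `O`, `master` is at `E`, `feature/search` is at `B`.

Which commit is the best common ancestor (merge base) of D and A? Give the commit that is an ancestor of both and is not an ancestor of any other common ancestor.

Ancestors of D: {D, I, K, O}.
Ancestors of A: {A, F, G, J, O}.
Common ancestors: {O}.
The only common ancestor is O, so it is the merge base.

O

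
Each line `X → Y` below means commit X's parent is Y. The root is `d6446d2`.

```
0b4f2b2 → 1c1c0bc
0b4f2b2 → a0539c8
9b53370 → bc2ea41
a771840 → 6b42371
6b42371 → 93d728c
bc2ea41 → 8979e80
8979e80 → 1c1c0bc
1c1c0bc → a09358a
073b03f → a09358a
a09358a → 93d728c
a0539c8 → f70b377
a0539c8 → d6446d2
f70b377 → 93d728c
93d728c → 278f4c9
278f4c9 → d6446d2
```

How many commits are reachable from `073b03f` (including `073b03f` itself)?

Walking parent pointers from 073b03f: reachable set = {073b03f, 278f4c9, 93d728c, a09358a, d6446d2}.
That is 5 commits.

5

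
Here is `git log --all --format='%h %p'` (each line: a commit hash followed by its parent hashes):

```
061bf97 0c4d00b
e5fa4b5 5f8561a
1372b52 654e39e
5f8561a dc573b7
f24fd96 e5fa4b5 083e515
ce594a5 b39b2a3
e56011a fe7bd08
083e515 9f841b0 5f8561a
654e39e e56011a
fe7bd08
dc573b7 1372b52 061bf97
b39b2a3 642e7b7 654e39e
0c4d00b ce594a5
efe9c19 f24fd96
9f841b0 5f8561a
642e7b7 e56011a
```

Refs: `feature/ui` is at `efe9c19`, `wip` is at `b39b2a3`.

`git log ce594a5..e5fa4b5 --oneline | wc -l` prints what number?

6

Reachable from e5fa4b5: {061bf97, 0c4d00b, 1372b52, 5f8561a, 642e7b7, 654e39e, b39b2a3, ce594a5, dc573b7, e56011a, e5fa4b5, fe7bd08}.
Reachable from ce594a5: {642e7b7, 654e39e, b39b2a3, ce594a5, e56011a, fe7bd08}.
In e5fa4b5's history but not ce594a5's: {061bf97, 0c4d00b, 1372b52, 5f8561a, dc573b7, e5fa4b5} — 6 commits.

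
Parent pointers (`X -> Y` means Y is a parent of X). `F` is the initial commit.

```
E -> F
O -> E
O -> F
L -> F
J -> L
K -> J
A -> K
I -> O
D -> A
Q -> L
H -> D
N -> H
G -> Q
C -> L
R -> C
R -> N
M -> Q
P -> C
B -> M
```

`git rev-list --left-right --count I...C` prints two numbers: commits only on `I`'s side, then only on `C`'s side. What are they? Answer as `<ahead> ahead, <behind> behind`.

3 ahead, 2 behind

Reachable from I: {E, F, I, O}.
Reachable from C: {C, F, L}.
Only in I's history (ahead): {E, I, O} — 3.
Only in C's history (behind): {C, L} — 2.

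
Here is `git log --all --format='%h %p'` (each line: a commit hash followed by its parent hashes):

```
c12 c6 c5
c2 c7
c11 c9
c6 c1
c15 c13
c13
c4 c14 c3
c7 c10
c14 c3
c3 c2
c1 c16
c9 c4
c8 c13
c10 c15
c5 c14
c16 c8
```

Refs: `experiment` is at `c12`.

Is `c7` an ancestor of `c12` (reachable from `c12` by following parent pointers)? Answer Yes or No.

Ancestors of c12 (commits reachable by following parents): {c1, c10, c12, c13, c14, c15, c16, c2, c3, c5, c6, c7, c8}.
c7 is in that set, so it is an ancestor of c12.

Yes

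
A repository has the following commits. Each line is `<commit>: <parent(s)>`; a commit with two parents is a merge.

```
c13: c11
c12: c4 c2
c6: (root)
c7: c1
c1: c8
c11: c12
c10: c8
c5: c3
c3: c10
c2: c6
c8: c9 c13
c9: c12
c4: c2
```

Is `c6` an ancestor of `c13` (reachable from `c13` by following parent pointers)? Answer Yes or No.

Ancestors of c13 (commits reachable by following parents): {c11, c12, c13, c2, c4, c6}.
c6 is in that set, so it is an ancestor of c13.

Yes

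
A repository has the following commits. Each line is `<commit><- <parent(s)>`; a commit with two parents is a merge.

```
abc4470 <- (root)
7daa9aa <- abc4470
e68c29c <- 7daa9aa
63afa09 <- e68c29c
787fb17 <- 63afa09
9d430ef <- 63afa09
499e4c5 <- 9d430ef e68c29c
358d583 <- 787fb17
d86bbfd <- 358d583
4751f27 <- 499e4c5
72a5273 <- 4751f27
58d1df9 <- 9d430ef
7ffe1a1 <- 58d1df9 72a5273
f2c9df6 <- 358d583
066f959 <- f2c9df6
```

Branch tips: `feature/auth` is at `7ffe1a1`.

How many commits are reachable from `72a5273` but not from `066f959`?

4

Reachable from 72a5273: {4751f27, 499e4c5, 63afa09, 72a5273, 7daa9aa, 9d430ef, abc4470, e68c29c}.
Reachable from 066f959: {066f959, 358d583, 63afa09, 787fb17, 7daa9aa, abc4470, e68c29c, f2c9df6}.
In 72a5273's history but not 066f959's: {4751f27, 499e4c5, 72a5273, 9d430ef} — 4 commits.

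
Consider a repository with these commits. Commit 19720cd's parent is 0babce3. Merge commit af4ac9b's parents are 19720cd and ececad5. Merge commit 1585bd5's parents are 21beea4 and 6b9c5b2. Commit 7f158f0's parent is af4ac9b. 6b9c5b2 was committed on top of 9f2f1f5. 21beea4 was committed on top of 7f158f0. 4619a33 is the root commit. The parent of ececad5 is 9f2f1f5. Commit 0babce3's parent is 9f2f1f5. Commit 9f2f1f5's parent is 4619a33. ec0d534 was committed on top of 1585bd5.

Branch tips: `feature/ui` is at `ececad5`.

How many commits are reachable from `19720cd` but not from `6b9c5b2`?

Reachable from 19720cd: {0babce3, 19720cd, 4619a33, 9f2f1f5}.
Reachable from 6b9c5b2: {4619a33, 6b9c5b2, 9f2f1f5}.
In 19720cd's history but not 6b9c5b2's: {0babce3, 19720cd} — 2 commits.

2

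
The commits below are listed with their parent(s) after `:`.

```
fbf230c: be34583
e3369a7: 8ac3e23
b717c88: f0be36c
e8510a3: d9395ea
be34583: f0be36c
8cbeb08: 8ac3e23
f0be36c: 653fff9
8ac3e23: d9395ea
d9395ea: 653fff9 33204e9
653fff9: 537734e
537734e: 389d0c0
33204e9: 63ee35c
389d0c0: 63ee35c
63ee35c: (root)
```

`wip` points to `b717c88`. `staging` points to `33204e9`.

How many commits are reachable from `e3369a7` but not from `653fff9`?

Reachable from e3369a7: {33204e9, 389d0c0, 537734e, 63ee35c, 653fff9, 8ac3e23, d9395ea, e3369a7}.
Reachable from 653fff9: {389d0c0, 537734e, 63ee35c, 653fff9}.
In e3369a7's history but not 653fff9's: {33204e9, 8ac3e23, d9395ea, e3369a7} — 4 commits.

4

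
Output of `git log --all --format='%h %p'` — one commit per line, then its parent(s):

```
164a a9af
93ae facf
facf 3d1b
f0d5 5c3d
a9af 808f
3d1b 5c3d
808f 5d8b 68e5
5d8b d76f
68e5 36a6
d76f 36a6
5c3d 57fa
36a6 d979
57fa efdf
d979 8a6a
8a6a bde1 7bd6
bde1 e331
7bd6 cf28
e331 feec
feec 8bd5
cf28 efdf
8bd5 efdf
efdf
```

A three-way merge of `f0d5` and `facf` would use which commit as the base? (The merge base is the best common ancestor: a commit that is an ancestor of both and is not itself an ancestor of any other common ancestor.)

Ancestors of f0d5: {57fa, 5c3d, efdf, f0d5}.
Ancestors of facf: {3d1b, 57fa, 5c3d, efdf, facf}.
Common ancestors: {57fa, 5c3d, efdf}.
Among these, 5c3d is not an ancestor of any other common ancestor — it is the merge base.

5c3d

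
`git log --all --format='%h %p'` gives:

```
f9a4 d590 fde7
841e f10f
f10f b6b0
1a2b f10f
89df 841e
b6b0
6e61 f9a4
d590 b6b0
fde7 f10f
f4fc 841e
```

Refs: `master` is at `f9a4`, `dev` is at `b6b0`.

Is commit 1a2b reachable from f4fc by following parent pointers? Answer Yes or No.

Ancestors of f4fc: {841e, b6b0, f10f, f4fc}.
1a2b is not in that set, so it is not an ancestor of f4fc.

No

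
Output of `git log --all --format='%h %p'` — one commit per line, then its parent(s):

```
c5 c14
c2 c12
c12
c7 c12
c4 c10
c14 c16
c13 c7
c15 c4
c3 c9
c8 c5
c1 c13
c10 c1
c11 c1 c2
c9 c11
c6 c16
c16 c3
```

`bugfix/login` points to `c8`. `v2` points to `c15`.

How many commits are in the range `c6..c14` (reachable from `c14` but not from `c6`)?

Reachable from c14: {c1, c11, c12, c13, c14, c16, c2, c3, c7, c9}.
Reachable from c6: {c1, c11, c12, c13, c16, c2, c3, c6, c7, c9}.
In c14's history but not c6's: {c14} — 1 commit.

1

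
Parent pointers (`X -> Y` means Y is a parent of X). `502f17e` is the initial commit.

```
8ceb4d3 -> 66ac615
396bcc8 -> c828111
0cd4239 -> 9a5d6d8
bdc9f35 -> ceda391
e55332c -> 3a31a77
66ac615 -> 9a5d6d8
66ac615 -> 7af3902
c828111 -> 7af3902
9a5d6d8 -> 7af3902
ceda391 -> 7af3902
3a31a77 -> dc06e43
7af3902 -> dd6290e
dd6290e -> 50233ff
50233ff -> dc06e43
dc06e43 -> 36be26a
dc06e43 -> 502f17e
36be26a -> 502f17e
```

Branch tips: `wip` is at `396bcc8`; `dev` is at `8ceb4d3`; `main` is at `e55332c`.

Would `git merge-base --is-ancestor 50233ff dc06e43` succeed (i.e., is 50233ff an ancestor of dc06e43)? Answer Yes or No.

No

Ancestors of dc06e43: {36be26a, 502f17e, dc06e43}.
50233ff is not in that set, so it is not an ancestor of dc06e43.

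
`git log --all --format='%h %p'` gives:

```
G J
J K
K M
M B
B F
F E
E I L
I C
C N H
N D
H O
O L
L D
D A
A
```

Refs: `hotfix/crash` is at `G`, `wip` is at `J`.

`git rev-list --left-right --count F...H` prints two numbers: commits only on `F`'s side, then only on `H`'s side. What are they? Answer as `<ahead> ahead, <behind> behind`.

5 ahead, 0 behind

Reachable from F: {A, C, D, E, F, H, I, L, N, O}.
Reachable from H: {A, D, H, L, O}.
Only in F's history (ahead): {C, E, F, I, N} — 5.
Only in H's history (behind): {} — 0.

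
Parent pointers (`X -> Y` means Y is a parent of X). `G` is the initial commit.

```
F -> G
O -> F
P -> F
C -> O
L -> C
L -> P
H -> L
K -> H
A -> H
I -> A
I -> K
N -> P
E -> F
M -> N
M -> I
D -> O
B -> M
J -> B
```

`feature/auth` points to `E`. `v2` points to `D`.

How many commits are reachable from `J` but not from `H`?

Reachable from J: {A, B, C, F, G, H, I, J, K, L, M, N, O, P}.
Reachable from H: {C, F, G, H, L, O, P}.
In J's history but not H's: {A, B, I, J, K, M, N} — 7 commits.

7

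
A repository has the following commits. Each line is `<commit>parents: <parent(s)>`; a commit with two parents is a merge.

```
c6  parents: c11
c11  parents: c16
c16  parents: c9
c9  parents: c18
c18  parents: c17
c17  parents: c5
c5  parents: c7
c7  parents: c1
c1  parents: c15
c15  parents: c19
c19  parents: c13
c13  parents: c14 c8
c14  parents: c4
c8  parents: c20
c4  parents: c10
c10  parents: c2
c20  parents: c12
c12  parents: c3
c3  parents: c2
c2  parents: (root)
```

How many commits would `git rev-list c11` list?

Walking parent pointers from c11: reachable set = {c1, c10, c11, c12, c13, c14, c15, c16, c17, c18, c19, c2, c20, c3, c4, c5, c7, c8, c9}.
That is 19 commits.

19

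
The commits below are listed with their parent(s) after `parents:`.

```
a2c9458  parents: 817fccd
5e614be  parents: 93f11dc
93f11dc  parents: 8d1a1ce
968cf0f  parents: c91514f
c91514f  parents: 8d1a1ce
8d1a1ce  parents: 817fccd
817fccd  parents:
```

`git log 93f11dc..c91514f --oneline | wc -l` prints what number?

1

Reachable from c91514f: {817fccd, 8d1a1ce, c91514f}.
Reachable from 93f11dc: {817fccd, 8d1a1ce, 93f11dc}.
In c91514f's history but not 93f11dc's: {c91514f} — 1 commit.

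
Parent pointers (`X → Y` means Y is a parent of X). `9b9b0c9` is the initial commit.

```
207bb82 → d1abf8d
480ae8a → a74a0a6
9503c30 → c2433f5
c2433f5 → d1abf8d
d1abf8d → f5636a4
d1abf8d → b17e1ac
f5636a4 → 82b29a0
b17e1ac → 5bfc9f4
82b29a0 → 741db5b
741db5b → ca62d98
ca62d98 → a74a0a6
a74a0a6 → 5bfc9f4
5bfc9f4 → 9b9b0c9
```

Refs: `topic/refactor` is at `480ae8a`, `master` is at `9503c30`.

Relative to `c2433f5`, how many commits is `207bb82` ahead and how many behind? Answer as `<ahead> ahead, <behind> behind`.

1 ahead, 1 behind

Reachable from 207bb82: {207bb82, 5bfc9f4, 741db5b, 82b29a0, 9b9b0c9, a74a0a6, b17e1ac, ca62d98, d1abf8d, f5636a4}.
Reachable from c2433f5: {5bfc9f4, 741db5b, 82b29a0, 9b9b0c9, a74a0a6, b17e1ac, c2433f5, ca62d98, d1abf8d, f5636a4}.
Only in 207bb82's history (ahead): {207bb82} — 1.
Only in c2433f5's history (behind): {c2433f5} — 1.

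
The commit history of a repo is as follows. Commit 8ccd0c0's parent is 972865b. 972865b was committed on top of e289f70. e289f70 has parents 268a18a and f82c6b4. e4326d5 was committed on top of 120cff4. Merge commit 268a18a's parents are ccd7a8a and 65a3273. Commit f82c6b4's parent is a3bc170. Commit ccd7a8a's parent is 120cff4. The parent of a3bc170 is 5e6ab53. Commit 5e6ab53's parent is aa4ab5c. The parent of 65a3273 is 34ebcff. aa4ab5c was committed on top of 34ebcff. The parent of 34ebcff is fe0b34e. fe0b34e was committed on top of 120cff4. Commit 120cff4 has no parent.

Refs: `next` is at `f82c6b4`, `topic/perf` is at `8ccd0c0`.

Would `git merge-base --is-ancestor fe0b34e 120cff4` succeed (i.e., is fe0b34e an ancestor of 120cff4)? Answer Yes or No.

Ancestors of 120cff4: {120cff4}.
fe0b34e is not in that set, so it is not an ancestor of 120cff4.

No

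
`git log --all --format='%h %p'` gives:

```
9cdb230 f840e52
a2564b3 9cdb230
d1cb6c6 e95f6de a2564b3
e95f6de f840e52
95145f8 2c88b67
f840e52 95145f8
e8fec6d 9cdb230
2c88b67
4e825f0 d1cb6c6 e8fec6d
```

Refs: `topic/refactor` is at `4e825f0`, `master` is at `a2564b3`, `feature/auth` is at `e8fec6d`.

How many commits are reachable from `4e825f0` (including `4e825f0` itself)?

Walking parent pointers from 4e825f0: reachable set = {2c88b67, 4e825f0, 95145f8, 9cdb230, a2564b3, d1cb6c6, e8fec6d, e95f6de, f840e52}.
That is 9 commits.

9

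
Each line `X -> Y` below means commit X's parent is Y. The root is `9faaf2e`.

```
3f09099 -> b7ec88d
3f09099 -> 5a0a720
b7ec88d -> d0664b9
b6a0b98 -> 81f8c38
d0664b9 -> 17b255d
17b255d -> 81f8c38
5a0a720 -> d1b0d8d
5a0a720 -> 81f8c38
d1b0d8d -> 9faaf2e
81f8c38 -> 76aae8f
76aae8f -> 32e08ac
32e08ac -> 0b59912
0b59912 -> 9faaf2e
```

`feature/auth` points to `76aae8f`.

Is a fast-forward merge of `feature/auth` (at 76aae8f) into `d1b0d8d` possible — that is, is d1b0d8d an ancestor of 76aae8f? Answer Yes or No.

No

A fast-forward from d1b0d8d to 76aae8f is possible iff d1b0d8d is an ancestor of 76aae8f.
Ancestors of 76aae8f: {0b59912, 32e08ac, 76aae8f, 9faaf2e}.
d1b0d8d is not among them, so fast-forward is not possible.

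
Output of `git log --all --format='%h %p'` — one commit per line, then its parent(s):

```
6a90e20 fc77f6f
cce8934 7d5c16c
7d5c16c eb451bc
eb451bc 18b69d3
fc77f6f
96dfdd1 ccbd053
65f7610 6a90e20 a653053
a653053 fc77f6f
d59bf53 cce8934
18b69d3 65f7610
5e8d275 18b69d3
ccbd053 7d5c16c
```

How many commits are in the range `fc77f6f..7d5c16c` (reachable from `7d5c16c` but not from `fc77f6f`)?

6

Reachable from 7d5c16c: {18b69d3, 65f7610, 6a90e20, 7d5c16c, a653053, eb451bc, fc77f6f}.
Reachable from fc77f6f: {fc77f6f}.
In 7d5c16c's history but not fc77f6f's: {18b69d3, 65f7610, 6a90e20, 7d5c16c, a653053, eb451bc} — 6 commits.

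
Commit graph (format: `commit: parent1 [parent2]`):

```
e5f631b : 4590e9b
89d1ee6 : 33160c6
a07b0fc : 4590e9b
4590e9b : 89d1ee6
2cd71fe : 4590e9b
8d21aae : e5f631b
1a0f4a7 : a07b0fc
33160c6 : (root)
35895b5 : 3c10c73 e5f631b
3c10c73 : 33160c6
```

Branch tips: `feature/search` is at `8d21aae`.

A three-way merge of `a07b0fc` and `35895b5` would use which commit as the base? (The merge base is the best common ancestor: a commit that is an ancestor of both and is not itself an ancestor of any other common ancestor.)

4590e9b

Ancestors of a07b0fc: {33160c6, 4590e9b, 89d1ee6, a07b0fc}.
Ancestors of 35895b5: {33160c6, 35895b5, 3c10c73, 4590e9b, 89d1ee6, e5f631b}.
Common ancestors: {33160c6, 4590e9b, 89d1ee6}.
Among these, 4590e9b is not an ancestor of any other common ancestor — it is the merge base.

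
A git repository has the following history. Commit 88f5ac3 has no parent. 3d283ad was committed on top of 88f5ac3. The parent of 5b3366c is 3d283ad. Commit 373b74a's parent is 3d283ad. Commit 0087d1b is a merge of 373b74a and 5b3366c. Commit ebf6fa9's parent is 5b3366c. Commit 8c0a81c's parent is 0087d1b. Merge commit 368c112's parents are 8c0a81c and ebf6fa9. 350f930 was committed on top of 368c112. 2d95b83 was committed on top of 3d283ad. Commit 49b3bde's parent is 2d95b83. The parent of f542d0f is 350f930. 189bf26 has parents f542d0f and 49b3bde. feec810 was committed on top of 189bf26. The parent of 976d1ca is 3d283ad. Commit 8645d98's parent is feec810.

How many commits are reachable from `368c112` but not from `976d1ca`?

6

Reachable from 368c112: {0087d1b, 368c112, 373b74a, 3d283ad, 5b3366c, 88f5ac3, 8c0a81c, ebf6fa9}.
Reachable from 976d1ca: {3d283ad, 88f5ac3, 976d1ca}.
In 368c112's history but not 976d1ca's: {0087d1b, 368c112, 373b74a, 5b3366c, 8c0a81c, ebf6fa9} — 6 commits.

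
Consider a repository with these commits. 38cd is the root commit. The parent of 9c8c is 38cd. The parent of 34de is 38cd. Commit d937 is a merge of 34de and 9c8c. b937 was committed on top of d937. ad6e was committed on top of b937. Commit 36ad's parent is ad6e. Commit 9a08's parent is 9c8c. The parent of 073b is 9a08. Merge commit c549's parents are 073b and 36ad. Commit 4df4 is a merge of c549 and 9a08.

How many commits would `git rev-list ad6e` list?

6

Walking parent pointers from ad6e: reachable set = {34de, 38cd, 9c8c, ad6e, b937, d937}.
That is 6 commits.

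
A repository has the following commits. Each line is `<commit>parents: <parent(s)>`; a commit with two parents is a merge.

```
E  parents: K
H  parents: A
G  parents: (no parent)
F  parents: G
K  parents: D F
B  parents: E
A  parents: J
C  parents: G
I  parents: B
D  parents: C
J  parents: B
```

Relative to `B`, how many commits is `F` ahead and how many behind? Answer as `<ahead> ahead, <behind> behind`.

0 ahead, 5 behind

Reachable from F: {F, G}.
Reachable from B: {B, C, D, E, F, G, K}.
Only in F's history (ahead): {} — 0.
Only in B's history (behind): {B, C, D, E, K} — 5.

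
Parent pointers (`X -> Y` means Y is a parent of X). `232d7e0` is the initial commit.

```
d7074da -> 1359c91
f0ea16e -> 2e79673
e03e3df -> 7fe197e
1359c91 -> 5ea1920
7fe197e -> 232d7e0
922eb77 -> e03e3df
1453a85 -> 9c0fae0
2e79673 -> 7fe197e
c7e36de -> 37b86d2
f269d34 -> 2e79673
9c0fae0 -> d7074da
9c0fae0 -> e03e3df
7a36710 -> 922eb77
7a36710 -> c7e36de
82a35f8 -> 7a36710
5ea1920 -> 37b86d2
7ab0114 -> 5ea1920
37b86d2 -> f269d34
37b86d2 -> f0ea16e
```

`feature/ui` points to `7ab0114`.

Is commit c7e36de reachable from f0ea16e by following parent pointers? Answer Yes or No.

No

Ancestors of f0ea16e: {232d7e0, 2e79673, 7fe197e, f0ea16e}.
c7e36de is not in that set, so it is not an ancestor of f0ea16e.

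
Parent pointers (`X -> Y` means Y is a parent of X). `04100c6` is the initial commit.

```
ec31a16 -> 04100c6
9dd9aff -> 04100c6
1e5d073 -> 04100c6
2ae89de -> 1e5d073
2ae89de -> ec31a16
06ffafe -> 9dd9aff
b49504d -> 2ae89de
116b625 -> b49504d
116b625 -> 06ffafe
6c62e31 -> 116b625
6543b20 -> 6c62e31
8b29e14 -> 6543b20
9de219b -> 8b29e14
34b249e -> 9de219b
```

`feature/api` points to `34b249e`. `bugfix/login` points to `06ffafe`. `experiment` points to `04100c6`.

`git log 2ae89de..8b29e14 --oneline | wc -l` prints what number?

7

Reachable from 8b29e14: {04100c6, 06ffafe, 116b625, 1e5d073, 2ae89de, 6543b20, 6c62e31, 8b29e14, 9dd9aff, b49504d, ec31a16}.
Reachable from 2ae89de: {04100c6, 1e5d073, 2ae89de, ec31a16}.
In 8b29e14's history but not 2ae89de's: {06ffafe, 116b625, 6543b20, 6c62e31, 8b29e14, 9dd9aff, b49504d} — 7 commits.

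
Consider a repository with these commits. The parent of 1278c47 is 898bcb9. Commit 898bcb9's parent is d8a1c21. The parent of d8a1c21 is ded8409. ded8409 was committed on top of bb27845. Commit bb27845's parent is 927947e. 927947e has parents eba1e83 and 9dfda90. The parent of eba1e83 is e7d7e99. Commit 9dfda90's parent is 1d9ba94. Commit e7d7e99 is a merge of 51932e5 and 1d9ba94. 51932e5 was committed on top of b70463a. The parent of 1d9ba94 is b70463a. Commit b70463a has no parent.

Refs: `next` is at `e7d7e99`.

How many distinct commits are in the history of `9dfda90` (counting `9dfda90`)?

3

Walking parent pointers from 9dfda90: reachable set = {1d9ba94, 9dfda90, b70463a}.
That is 3 commits.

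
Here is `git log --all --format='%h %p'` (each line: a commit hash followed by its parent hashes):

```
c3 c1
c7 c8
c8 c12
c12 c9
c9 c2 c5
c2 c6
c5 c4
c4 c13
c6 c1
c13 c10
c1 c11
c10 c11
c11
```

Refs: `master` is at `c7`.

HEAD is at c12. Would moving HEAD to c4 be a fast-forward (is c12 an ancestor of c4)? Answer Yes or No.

A fast-forward from c12 to c4 is possible iff c12 is an ancestor of c4.
Ancestors of c4: {c10, c11, c13, c4}.
c12 is not among them, so fast-forward is not possible.

No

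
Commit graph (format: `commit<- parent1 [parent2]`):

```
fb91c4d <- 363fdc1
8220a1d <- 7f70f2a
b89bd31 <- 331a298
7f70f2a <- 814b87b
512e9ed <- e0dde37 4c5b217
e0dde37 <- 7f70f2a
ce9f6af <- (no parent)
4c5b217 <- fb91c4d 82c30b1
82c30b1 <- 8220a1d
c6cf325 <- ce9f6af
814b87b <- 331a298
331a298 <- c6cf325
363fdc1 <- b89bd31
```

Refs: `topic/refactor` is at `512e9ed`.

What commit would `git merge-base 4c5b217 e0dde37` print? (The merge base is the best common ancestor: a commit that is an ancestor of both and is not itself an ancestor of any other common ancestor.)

7f70f2a

Ancestors of 4c5b217: {331a298, 363fdc1, 4c5b217, 7f70f2a, 814b87b, 8220a1d, 82c30b1, b89bd31, c6cf325, ce9f6af, fb91c4d}.
Ancestors of e0dde37: {331a298, 7f70f2a, 814b87b, c6cf325, ce9f6af, e0dde37}.
Common ancestors: {331a298, 7f70f2a, 814b87b, c6cf325, ce9f6af}.
Among these, 7f70f2a is not an ancestor of any other common ancestor — it is the merge base.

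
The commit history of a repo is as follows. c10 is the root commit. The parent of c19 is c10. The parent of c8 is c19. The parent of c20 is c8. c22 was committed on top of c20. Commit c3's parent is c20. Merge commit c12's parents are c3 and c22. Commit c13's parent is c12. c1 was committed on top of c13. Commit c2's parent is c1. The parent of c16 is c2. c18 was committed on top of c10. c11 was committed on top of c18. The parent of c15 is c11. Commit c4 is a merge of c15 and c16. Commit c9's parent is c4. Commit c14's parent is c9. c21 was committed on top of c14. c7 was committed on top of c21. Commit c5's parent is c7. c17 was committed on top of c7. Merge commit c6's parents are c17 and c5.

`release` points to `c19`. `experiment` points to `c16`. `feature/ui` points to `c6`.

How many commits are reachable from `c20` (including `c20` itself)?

Walking parent pointers from c20: reachable set = {c10, c19, c20, c8}.
That is 4 commits.

4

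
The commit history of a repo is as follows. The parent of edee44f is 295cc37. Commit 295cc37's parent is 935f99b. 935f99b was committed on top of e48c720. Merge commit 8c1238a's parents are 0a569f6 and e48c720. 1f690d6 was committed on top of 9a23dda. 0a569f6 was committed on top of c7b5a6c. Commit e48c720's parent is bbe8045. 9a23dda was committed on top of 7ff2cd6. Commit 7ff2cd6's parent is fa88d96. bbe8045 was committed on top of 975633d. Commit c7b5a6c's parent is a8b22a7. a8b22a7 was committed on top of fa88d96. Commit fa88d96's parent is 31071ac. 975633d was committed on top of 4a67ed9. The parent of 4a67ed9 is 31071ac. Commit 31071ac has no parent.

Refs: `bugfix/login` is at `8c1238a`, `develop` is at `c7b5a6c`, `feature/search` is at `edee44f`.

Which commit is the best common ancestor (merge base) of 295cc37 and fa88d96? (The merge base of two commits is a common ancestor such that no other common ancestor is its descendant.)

Ancestors of 295cc37: {295cc37, 31071ac, 4a67ed9, 935f99b, 975633d, bbe8045, e48c720}.
Ancestors of fa88d96: {31071ac, fa88d96}.
Common ancestors: {31071ac}.
The only common ancestor is 31071ac, so it is the merge base.

31071ac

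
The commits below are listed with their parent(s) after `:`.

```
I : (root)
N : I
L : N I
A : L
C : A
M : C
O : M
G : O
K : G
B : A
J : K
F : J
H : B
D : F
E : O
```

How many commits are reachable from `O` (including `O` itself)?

7

Walking parent pointers from O: reachable set = {A, C, I, L, M, N, O}.
That is 7 commits.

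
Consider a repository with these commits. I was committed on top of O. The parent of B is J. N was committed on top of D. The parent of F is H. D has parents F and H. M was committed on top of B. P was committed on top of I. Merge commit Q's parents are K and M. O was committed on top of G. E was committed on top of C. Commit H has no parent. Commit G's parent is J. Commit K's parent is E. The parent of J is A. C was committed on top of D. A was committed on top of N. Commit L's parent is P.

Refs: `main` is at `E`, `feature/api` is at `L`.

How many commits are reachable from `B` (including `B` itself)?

7

Walking parent pointers from B: reachable set = {A, B, D, F, H, J, N}.
That is 7 commits.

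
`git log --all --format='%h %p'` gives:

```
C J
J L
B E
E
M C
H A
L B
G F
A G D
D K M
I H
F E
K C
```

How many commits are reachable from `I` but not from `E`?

Reachable from I: {A, B, C, D, E, F, G, H, I, J, K, L, M}.
Reachable from E: {E}.
In I's history but not E's: {A, B, C, D, F, G, H, I, J, K, L, M} — 12 commits.

12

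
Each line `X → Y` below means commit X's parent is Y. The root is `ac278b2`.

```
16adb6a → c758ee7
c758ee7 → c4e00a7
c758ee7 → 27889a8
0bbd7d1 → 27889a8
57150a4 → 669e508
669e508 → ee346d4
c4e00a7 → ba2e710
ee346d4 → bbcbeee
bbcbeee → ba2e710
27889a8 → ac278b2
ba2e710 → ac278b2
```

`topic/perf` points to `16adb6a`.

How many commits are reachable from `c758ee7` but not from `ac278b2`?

4

Reachable from c758ee7: {27889a8, ac278b2, ba2e710, c4e00a7, c758ee7}.
Reachable from ac278b2: {ac278b2}.
In c758ee7's history but not ac278b2's: {27889a8, ba2e710, c4e00a7, c758ee7} — 4 commits.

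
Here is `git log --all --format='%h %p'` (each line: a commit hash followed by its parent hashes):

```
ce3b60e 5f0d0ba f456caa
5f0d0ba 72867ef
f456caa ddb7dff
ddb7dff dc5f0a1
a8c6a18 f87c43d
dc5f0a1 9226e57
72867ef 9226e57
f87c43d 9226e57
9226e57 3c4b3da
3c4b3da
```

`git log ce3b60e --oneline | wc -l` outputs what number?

8

Walking parent pointers from ce3b60e: reachable set = {3c4b3da, 5f0d0ba, 72867ef, 9226e57, ce3b60e, dc5f0a1, ddb7dff, f456caa}.
That is 8 commits.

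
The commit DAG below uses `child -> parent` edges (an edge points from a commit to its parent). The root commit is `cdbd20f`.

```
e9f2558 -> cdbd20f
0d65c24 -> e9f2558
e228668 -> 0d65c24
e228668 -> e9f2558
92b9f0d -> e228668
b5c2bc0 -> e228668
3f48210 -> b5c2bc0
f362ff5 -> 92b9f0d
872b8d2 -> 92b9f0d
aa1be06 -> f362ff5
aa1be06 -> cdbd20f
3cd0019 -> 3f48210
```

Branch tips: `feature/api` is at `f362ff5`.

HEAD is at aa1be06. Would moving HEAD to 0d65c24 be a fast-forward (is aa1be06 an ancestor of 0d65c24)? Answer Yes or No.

No

A fast-forward from aa1be06 to 0d65c24 is possible iff aa1be06 is an ancestor of 0d65c24.
Ancestors of 0d65c24: {0d65c24, cdbd20f, e9f2558}.
aa1be06 is not among them, so fast-forward is not possible.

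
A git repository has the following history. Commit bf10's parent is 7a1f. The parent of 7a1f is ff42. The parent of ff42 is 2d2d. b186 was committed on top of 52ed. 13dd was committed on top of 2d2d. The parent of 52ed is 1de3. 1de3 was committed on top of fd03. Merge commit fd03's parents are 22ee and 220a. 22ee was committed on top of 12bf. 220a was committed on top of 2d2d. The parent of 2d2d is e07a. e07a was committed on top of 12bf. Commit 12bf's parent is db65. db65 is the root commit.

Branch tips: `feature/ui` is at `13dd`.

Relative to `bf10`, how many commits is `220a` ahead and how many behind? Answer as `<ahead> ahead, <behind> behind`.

Reachable from 220a: {12bf, 220a, 2d2d, db65, e07a}.
Reachable from bf10: {12bf, 2d2d, 7a1f, bf10, db65, e07a, ff42}.
Only in 220a's history (ahead): {220a} — 1.
Only in bf10's history (behind): {7a1f, bf10, ff42} — 3.

1 ahead, 3 behind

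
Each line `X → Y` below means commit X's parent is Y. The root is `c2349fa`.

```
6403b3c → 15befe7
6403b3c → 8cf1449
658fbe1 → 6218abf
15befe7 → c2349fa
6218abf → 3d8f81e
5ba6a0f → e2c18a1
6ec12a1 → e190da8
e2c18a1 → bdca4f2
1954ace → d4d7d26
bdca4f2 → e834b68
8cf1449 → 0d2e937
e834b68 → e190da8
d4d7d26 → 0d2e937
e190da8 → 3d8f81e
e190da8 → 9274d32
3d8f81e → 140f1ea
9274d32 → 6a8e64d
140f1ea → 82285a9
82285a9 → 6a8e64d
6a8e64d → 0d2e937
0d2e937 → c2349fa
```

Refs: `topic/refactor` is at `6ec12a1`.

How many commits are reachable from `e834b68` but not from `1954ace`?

7

Reachable from e834b68: {0d2e937, 140f1ea, 3d8f81e, 6a8e64d, 82285a9, 9274d32, c2349fa, e190da8, e834b68}.
Reachable from 1954ace: {0d2e937, 1954ace, c2349fa, d4d7d26}.
In e834b68's history but not 1954ace's: {140f1ea, 3d8f81e, 6a8e64d, 82285a9, 9274d32, e190da8, e834b68} — 7 commits.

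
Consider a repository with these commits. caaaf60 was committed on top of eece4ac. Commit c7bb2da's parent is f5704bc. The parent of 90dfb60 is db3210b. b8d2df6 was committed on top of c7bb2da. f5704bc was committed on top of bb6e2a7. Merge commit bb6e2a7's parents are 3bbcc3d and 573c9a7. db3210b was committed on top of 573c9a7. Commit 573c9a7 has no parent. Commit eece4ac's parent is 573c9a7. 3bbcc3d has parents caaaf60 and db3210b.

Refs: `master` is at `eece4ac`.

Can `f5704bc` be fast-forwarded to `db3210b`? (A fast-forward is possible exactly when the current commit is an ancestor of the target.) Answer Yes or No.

A fast-forward from f5704bc to db3210b is possible iff f5704bc is an ancestor of db3210b.
Ancestors of db3210b: {573c9a7, db3210b}.
f5704bc is not among them, so fast-forward is not possible.

No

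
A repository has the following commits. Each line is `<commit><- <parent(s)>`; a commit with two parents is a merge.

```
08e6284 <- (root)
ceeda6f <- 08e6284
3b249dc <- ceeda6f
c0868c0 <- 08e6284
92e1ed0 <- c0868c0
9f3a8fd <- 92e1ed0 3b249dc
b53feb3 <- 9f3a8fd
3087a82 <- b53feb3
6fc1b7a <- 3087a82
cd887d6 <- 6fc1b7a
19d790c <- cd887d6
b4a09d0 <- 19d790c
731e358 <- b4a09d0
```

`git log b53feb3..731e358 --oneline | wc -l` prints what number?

Reachable from 731e358: {08e6284, 19d790c, 3087a82, 3b249dc, 6fc1b7a, 731e358, 92e1ed0, 9f3a8fd, b4a09d0, b53feb3, c0868c0, cd887d6, ceeda6f}.
Reachable from b53feb3: {08e6284, 3b249dc, 92e1ed0, 9f3a8fd, b53feb3, c0868c0, ceeda6f}.
In 731e358's history but not b53feb3's: {19d790c, 3087a82, 6fc1b7a, 731e358, b4a09d0, cd887d6} — 6 commits.

6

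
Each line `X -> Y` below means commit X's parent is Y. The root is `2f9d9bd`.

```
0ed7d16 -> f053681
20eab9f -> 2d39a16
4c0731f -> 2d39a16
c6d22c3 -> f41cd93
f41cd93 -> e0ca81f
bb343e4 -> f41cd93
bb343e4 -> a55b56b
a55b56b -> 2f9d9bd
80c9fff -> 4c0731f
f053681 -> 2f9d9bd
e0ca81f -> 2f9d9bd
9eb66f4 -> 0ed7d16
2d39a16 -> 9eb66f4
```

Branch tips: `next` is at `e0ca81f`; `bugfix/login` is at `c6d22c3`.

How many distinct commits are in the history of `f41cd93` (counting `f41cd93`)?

3

Walking parent pointers from f41cd93: reachable set = {2f9d9bd, e0ca81f, f41cd93}.
That is 3 commits.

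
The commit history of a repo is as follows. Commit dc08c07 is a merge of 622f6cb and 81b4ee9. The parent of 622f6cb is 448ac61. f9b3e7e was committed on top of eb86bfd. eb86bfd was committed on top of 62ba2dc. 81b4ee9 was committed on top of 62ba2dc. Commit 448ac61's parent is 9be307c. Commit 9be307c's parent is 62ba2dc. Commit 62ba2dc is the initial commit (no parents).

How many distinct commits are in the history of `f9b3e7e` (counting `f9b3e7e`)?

3

Walking parent pointers from f9b3e7e: reachable set = {62ba2dc, eb86bfd, f9b3e7e}.
That is 3 commits.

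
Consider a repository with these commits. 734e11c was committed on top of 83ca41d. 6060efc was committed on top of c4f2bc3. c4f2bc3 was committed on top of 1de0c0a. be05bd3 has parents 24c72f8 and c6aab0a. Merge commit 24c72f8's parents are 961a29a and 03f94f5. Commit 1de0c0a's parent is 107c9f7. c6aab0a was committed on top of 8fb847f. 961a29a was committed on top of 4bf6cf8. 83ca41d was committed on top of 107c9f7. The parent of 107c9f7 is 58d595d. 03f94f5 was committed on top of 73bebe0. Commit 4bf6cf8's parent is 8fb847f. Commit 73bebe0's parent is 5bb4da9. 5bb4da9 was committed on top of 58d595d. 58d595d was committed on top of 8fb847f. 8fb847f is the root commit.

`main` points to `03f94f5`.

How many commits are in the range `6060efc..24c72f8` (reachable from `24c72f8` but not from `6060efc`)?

6

Reachable from 24c72f8: {03f94f5, 24c72f8, 4bf6cf8, 58d595d, 5bb4da9, 73bebe0, 8fb847f, 961a29a}.
Reachable from 6060efc: {107c9f7, 1de0c0a, 58d595d, 6060efc, 8fb847f, c4f2bc3}.
In 24c72f8's history but not 6060efc's: {03f94f5, 24c72f8, 4bf6cf8, 5bb4da9, 73bebe0, 961a29a} — 6 commits.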